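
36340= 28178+8162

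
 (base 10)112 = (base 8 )160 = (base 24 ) 4g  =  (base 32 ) 3g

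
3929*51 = 200379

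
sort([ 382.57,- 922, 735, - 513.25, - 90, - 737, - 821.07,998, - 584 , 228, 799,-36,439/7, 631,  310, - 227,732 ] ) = [ - 922, - 821.07, - 737, - 584,-513.25, - 227, - 90,-36, 439/7 , 228, 310, 382.57,631,732,735 , 799,998]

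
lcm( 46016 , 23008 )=46016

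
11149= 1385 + 9764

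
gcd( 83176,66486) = 2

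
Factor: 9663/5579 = 3^1 * 7^( - 1 )*797^(-1)*3221^1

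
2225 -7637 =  - 5412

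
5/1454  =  5/1454 = 0.00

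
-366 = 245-611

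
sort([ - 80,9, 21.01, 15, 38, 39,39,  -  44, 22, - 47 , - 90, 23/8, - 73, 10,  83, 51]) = [ - 90, - 80, - 73, - 47,-44 , 23/8, 9, 10,  15 , 21.01, 22, 38,39,39,  51, 83] 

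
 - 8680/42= - 620/3   =  -206.67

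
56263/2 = 28131+1/2 = 28131.50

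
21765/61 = 356 +49/61 = 356.80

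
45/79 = 45/79 = 0.57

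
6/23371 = 6/23371 = 0.00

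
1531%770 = 761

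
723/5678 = 723/5678 = 0.13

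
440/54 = 8+4/27 = 8.15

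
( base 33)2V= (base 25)3M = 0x61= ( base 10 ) 97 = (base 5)342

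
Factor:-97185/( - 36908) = 2^( - 2 )*3^1*5^1*11^1*19^1* 31^1 * 9227^( - 1)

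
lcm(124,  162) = 10044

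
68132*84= 5723088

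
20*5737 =114740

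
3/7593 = 1/2531 = 0.00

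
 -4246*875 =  - 3715250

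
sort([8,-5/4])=[ - 5/4, 8 ]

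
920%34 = 2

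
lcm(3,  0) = 0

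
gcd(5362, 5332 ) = 2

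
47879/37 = 47879/37 = 1294.03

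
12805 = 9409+3396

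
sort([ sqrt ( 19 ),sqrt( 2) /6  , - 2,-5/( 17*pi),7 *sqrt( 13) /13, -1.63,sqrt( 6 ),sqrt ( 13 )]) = [- 2,-1.63,-5/ (17*pi), sqrt( 2)/6,  7*sqrt( 13) /13 , sqrt ( 6),sqrt( 13 ),sqrt( 19 )] 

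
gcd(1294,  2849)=1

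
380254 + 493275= 873529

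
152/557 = 152/557 = 0.27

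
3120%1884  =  1236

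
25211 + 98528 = 123739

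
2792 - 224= 2568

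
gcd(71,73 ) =1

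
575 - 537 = 38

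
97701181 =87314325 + 10386856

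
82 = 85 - 3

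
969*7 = 6783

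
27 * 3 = 81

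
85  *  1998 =169830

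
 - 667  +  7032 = 6365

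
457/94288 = 457/94288 = 0.00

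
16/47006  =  8/23503 = 0.00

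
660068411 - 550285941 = 109782470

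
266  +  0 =266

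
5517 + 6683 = 12200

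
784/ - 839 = - 1 + 55/839 = - 0.93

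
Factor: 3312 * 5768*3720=71065451520 = 2^10*3^3*5^1*7^1*23^1*31^1 * 103^1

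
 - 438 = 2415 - 2853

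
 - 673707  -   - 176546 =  -497161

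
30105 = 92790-62685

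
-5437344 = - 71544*76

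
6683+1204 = 7887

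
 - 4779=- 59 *81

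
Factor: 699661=97^1*7213^1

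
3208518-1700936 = 1507582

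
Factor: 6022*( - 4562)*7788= - 213954770832 = - 2^4*3^1*  11^1 *59^1*2281^1*3011^1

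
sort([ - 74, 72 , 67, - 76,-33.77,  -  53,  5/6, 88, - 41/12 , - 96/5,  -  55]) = [ - 76, - 74,  -  55, - 53 , - 33.77, - 96/5, - 41/12,  5/6,67, 72, 88]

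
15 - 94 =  - 79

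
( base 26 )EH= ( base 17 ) 157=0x17D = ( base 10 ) 381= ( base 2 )101111101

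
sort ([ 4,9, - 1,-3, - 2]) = [ - 3, - 2, - 1,  4,9 ]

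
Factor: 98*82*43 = 345548 = 2^2*7^2*41^1 * 43^1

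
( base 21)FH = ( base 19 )h9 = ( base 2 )101001100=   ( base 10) 332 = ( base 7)653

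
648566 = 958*677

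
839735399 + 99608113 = 939343512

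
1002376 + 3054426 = 4056802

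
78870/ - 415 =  - 191+79/83 = -190.05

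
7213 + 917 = 8130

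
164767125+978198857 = 1142965982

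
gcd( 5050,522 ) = 2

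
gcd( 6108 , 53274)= 6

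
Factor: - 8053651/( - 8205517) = 577^( - 1) * 14221^( - 1)*8053651^1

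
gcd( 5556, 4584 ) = 12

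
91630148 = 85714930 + 5915218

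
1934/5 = 386 + 4/5 = 386.80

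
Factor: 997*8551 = 8525347 = 17^1*503^1*997^1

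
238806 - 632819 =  - 394013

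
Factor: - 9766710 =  - 2^1*3^3*5^1* 61^1*593^1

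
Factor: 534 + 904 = 1438 = 2^1* 719^1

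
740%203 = 131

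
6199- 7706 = - 1507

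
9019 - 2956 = 6063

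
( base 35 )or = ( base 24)1c3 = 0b1101100011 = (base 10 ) 867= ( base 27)153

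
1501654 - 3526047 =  - 2024393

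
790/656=1 + 67/328 = 1.20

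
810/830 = 81/83 = 0.98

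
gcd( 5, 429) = 1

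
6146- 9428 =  - 3282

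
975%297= 84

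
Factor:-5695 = -5^1*17^1*67^1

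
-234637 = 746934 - 981571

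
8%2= 0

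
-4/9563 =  - 4/9563 = - 0.00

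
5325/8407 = 5325/8407 = 0.63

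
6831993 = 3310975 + 3521018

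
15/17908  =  15/17908 = 0.00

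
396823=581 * 683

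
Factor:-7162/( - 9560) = 3581/4780= 2^(  -  2) * 5^( - 1)*239^ ( - 1)*3581^1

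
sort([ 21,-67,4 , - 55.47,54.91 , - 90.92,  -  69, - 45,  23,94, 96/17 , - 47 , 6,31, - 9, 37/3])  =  [ - 90.92, - 69,  -  67, - 55.47, - 47,- 45, - 9, 4,96/17 , 6, 37/3, 21, 23,31 , 54.91, 94]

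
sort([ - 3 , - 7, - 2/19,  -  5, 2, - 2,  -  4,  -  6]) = [-7, - 6,-5 ,  -  4, - 3, - 2,  -  2/19,2 ] 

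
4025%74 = 29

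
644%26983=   644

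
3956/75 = 3956/75 = 52.75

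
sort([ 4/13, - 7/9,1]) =[  -  7/9,4/13,1]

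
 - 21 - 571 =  - 592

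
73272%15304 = 12056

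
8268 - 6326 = 1942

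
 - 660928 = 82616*(  -  8 ) 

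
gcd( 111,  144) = 3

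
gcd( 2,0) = 2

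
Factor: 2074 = 2^1*17^1*61^1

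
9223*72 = 664056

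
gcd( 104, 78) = 26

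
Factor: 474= 2^1*3^1 * 79^1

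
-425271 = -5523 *77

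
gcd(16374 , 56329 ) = 1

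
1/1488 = 1/1488  =  0.00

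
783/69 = 11+8/23 = 11.35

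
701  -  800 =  - 99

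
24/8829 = 8/2943 =0.00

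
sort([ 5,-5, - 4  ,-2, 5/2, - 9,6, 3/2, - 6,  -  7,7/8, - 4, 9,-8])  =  [ - 9, - 8, - 7, - 6, - 5, - 4,-4, - 2, 7/8, 3/2,5/2,  5,6,9 ]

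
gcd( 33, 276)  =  3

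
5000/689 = 5000/689 = 7.26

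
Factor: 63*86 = 5418  =  2^1*3^2*7^1 * 43^1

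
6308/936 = 1577/234=6.74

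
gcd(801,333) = 9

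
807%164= 151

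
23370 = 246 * 95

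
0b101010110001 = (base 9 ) 3671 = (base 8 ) 5261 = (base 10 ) 2737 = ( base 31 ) 2Q9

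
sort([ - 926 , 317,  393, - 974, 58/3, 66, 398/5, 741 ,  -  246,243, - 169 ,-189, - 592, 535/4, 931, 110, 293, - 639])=[ - 974, - 926,- 639, - 592, - 246, - 189, - 169,58/3, 66,398/5,110, 535/4, 243  ,  293, 317,  393,741, 931]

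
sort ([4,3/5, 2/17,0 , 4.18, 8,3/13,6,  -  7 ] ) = [-7, 0,2/17, 3/13, 3/5, 4, 4.18, 6,8 ] 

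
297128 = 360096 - 62968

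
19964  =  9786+10178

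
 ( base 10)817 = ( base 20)20H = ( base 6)3441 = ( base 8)1461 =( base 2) 1100110001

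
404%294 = 110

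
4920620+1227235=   6147855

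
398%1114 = 398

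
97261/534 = 182 +73/534 = 182.14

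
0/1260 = 0 = 0.00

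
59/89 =59/89 =0.66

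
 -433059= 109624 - 542683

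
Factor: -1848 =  - 2^3*3^1*7^1  *  11^1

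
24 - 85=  - 61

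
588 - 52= 536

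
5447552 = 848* 6424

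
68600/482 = 142  +  78/241 = 142.32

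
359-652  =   - 293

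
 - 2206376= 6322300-8528676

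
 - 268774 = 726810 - 995584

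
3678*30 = 110340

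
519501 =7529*69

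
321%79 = 5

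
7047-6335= 712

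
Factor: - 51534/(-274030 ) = 3^2*5^( - 1)*7^1 * 67^(-1 ) = 63/335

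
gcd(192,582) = 6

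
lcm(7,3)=21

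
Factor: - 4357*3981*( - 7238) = 2^1 * 3^1 * 7^1*11^1*47^1*1327^1*4357^1 = 125544680646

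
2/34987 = 2/34987 = 0.00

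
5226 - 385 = 4841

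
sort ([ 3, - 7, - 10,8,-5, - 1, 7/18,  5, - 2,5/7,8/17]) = [  -  10, - 7, - 5,-2, - 1,7/18 , 8/17,5/7,3,5, 8] 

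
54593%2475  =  143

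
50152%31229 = 18923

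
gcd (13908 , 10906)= 38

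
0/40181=0 = 0.00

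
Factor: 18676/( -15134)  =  - 2^1*29^1*47^( - 1) = - 58/47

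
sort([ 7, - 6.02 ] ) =[- 6.02,7]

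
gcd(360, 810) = 90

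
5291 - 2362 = 2929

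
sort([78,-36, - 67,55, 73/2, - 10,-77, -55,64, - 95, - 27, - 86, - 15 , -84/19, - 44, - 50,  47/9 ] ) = [  -  95 ,  -  86, - 77,  -  67,  -  55, - 50, - 44, - 36, - 27, - 15 , - 10, - 84/19,47/9,73/2,  55,64,78]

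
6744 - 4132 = 2612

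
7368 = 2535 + 4833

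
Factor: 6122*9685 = 59291570 = 2^1*5^1*13^1*149^1*3061^1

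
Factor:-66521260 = -2^2*5^1*13^1 * 255851^1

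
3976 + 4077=8053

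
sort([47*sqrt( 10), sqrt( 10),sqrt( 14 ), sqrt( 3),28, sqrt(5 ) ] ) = [sqrt( 3 ),  sqrt( 5), sqrt( 10 ), sqrt(14), 28,47*sqrt(10)]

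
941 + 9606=10547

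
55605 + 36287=91892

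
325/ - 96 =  - 4 + 59/96= - 3.39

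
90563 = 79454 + 11109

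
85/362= 85/362 = 0.23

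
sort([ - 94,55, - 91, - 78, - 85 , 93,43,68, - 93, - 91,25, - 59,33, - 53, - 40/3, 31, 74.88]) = [ - 94, - 93, - 91, - 91, -85 , - 78, - 59, - 53 , - 40/3 , 25,31,33, 43,  55,68,74.88,93]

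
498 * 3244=1615512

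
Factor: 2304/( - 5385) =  - 768/1795 = -  2^8 * 3^1 * 5^ ( - 1 )*359^( - 1)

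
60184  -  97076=- 36892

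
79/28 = 2+23/28  =  2.82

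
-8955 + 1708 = -7247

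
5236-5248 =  - 12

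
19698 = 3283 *6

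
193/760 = 193/760   =  0.25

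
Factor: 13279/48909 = 3^ ( - 1)*7^1*17^(-1)*137^( - 1)*271^1 = 1897/6987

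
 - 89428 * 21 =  - 1877988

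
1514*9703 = 14690342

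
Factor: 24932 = 2^2*23^1*271^1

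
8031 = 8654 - 623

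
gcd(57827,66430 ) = 7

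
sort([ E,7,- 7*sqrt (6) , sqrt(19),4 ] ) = [ - 7*sqrt(6),E,  4,sqrt(19 ),7] 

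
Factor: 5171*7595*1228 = 48228158860 = 2^2*5^1*7^2*31^1*307^1*5171^1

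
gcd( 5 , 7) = 1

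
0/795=0 = 0.00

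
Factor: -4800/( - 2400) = 2^1 = 2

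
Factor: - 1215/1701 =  - 5^1*7^( - 1 ) = - 5/7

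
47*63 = 2961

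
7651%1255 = 121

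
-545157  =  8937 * ( - 61)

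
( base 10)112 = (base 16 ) 70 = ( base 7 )220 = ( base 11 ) A2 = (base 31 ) 3j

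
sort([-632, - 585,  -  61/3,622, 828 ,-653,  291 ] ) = [-653, - 632,- 585,- 61/3,291,  622,828 ] 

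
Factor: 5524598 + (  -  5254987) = 53^1 * 5087^1 = 269611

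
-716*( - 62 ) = 44392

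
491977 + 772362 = 1264339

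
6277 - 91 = 6186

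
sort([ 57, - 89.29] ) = [ - 89.29,57 ]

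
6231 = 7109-878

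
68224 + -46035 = 22189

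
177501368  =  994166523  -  816665155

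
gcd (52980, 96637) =1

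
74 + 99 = 173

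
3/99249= 1/33083 = 0.00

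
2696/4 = 674 = 674.00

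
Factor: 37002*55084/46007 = 2038218168/46007 = 2^3 * 3^1*7^1*13^( - 1 )*47^1*293^1*881^1 * 3539^( - 1)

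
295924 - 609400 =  - 313476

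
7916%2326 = 938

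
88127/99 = 890 +17/99 = 890.17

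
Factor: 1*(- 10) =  - 10 = -2^1*5^1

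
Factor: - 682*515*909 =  - 2^1*3^2*5^1  *11^1 *31^1*101^1*103^1 = -319268070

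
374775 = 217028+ 157747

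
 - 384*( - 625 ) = 240000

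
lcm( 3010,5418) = 27090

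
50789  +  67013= 117802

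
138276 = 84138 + 54138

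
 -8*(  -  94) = 752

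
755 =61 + 694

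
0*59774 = 0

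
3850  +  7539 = 11389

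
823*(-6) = -4938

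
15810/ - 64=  - 7905/32=- 247.03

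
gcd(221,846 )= 1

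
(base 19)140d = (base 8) 20174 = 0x207c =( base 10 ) 8316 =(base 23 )fgd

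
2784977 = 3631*767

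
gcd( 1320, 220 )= 220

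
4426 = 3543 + 883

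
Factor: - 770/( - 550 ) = 7/5 =5^( - 1 )*7^1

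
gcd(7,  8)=1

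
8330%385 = 245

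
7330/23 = 318+ 16/23 = 318.70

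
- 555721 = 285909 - 841630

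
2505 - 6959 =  - 4454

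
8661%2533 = 1062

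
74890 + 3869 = 78759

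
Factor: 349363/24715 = 5^(-1)*7^1*29^1*1721^1  *  4943^(-1)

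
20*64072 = 1281440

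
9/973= 9/973 = 0.01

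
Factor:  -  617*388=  - 2^2*97^1*617^1 = - 239396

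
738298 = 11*67118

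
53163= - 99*( - 537)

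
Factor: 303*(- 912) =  - 2^4*3^2*19^1*101^1 = - 276336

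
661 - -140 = 801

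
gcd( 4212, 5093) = 1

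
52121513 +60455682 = 112577195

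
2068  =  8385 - 6317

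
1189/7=169 + 6/7=169.86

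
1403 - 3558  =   - 2155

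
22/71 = 22/71=   0.31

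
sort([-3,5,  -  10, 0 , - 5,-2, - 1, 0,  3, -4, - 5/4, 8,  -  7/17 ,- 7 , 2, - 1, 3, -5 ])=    [ - 10 ,-7, - 5, -5,-4, - 3 ,  -  2 , - 5/4, - 1,-1, - 7/17,0,0,2, 3, 3, 5, 8 ] 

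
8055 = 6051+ 2004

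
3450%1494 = 462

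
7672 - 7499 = 173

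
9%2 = 1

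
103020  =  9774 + 93246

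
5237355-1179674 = 4057681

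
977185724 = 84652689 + 892533035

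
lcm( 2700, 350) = 18900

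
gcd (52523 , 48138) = 1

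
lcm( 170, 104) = 8840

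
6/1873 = 6/1873  =  0.00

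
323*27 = 8721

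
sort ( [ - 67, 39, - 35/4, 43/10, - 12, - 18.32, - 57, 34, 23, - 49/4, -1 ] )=[ - 67, - 57, - 18.32, - 49/4,-12, - 35/4, - 1,43/10, 23,34,39] 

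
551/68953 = 551/68953 = 0.01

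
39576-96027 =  - 56451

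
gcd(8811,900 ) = 9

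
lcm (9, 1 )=9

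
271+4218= 4489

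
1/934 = 1/934 = 0.00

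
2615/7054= 2615/7054 = 0.37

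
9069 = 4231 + 4838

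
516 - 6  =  510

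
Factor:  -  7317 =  - 3^3 * 271^1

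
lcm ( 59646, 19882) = 59646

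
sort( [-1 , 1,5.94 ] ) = [ - 1,1 , 5.94]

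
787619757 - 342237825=445381932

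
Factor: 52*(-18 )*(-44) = 41184=2^5*3^2*11^1*13^1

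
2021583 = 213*9491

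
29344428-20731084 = 8613344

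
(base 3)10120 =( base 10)96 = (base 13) 75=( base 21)4C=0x60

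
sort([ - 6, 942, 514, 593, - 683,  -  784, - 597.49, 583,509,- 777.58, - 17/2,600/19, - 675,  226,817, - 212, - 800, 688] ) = [-800,-784, - 777.58,- 683, - 675, - 597.49,  -  212 , - 17/2, - 6 , 600/19,226,509, 514, 583, 593,688, 817, 942]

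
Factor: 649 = 11^1 * 59^1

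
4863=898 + 3965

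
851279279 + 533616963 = 1384896242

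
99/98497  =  99/98497 =0.00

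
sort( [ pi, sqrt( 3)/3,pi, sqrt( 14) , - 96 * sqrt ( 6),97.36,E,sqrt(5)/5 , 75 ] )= [ - 96  *sqrt ( 6),  sqrt( 5 )/5,sqrt( 3) /3, E, pi,pi,sqrt(14),  75,97.36 ] 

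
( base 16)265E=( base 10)9822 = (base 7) 40431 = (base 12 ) 5826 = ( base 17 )1ggd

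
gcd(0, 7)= 7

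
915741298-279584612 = 636156686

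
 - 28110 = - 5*5622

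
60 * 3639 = 218340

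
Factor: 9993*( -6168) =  - 61636824 = -  2^3*3^2*257^1*3331^1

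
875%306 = 263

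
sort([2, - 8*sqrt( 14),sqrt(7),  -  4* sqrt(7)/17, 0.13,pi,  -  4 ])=[  -  8*sqrt(14),-4,  -  4*sqrt (7 )/17,0.13, 2,sqrt ( 7 ),pi ]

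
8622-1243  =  7379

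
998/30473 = 998/30473=0.03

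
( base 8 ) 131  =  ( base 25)3E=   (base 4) 1121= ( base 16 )59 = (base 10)89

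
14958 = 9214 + 5744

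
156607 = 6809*23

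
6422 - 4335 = 2087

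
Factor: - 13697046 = - 2^1*3^3*11^1*23059^1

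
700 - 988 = - 288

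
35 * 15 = 525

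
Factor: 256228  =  2^2*7^1*9151^1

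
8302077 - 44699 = 8257378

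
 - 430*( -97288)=41833840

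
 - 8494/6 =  - 1416 +1/3 = - 1415.67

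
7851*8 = 62808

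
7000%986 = 98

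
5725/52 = 5725/52 = 110.10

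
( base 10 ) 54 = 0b110110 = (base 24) 26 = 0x36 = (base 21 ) 2c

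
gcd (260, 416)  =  52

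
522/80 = 261/40 = 6.53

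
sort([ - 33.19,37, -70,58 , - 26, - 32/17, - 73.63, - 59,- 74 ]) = [-74, - 73.63,-70,- 59 ,-33.19, - 26, - 32/17, 37, 58]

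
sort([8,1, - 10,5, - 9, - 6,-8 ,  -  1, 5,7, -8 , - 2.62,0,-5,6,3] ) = [ - 10 , - 9, - 8 , - 8, - 6, - 5, - 2.62, - 1, 0,1, 3, 5,5,  6, 7 , 8]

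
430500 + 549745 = 980245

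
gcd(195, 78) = 39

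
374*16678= 6237572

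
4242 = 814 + 3428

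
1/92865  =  1/92865 = 0.00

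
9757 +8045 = 17802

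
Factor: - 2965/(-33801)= 5/57 = 3^( - 1)*5^1*19^ ( - 1 )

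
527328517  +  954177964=1481506481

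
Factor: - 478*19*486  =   - 4413852 = - 2^2*3^5 * 19^1*239^1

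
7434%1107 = 792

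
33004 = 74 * 446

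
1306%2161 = 1306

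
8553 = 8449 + 104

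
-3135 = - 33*95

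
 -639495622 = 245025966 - 884521588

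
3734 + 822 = 4556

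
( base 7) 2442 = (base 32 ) sg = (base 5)12122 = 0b1110010000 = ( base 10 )912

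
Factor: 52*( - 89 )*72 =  - 333216  =  - 2^5*3^2* 13^1*89^1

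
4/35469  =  4/35469 = 0.00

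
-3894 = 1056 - 4950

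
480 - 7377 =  - 6897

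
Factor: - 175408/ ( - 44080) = 577/145 =5^( - 1)*29^( - 1)*577^1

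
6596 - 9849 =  - 3253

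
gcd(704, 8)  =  8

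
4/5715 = 4/5715=0.00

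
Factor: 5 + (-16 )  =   - 11^1 = -11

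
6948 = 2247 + 4701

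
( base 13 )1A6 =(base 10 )305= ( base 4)10301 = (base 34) 8X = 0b100110001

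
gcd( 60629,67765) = 1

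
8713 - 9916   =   - 1203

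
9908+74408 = 84316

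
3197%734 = 261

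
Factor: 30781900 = 2^2 * 5^2*17^1*19^1*  953^1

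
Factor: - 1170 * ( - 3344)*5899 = 2^5*3^2*5^1*11^1 * 13^1 * 17^1 * 19^1*347^1 = 23079719520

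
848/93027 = 848/93027 = 0.01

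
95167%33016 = 29135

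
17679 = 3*5893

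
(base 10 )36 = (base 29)17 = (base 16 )24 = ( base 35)11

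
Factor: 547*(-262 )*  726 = -2^2 * 3^1*11^2*131^1*547^1 = - 104045964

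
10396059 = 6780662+3615397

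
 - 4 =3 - 7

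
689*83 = 57187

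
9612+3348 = 12960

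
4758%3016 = 1742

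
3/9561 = 1/3187 =0.00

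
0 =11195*0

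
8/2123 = 8/2123 = 0.00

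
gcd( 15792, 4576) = 16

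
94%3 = 1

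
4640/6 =773 + 1/3  =  773.33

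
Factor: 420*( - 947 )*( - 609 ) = 242223660 = 2^2*3^2*5^1 * 7^2*29^1*947^1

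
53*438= 23214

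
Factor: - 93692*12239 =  - 1146696388 = -2^2*59^1*397^1*12239^1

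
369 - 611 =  - 242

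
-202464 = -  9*22496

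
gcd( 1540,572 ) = 44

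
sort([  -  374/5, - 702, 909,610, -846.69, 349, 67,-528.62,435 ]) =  [-846.69, - 702,-528.62,- 374/5,67, 349, 435, 610,909 ]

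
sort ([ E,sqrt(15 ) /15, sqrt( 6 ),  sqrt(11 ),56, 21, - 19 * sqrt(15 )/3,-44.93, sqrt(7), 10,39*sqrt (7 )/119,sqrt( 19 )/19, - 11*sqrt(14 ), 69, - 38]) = [ - 44.93, - 11 *sqrt(14 ),-38,-19*sqrt( 15 ) /3 , sqrt(19)/19, sqrt(15)/15,39*sqrt(7)/119, sqrt( 6), sqrt( 7),E, sqrt( 11 ),10, 21, 56, 69 ]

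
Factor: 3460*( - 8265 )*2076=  -2^4 * 3^2*5^2*19^1*29^1*173^2 = -59367164400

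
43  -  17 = 26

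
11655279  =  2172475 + 9482804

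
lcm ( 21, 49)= 147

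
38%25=13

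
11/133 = 11/133 = 0.08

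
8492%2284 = 1640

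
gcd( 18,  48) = 6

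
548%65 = 28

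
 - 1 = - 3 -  - 2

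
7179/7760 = 7179/7760= 0.93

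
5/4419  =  5/4419 = 0.00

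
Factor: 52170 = 2^1*3^1* 5^1 * 37^1*47^1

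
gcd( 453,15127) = 1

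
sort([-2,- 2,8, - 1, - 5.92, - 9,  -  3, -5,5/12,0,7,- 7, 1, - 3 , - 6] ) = [ - 9, - 7, - 6, - 5.92, - 5 , - 3,-3, - 2,- 2, - 1,0 , 5/12,1 , 7,8 ]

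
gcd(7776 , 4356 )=36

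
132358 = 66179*2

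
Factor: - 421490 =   -  2^1*5^1* 113^1*373^1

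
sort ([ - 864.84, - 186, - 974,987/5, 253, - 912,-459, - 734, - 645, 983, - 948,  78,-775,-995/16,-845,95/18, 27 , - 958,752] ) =[ - 974, -958, - 948, - 912 , - 864.84, - 845, - 775,-734, - 645, - 459, - 186, - 995/16,95/18, 27, 78,987/5,253,752, 983]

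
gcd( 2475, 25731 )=9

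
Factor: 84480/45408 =2^4*5^1*43^( - 1) = 80/43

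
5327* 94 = 500738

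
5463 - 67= 5396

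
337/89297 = 337/89297 = 0.00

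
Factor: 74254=2^1*137^1*271^1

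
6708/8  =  838 + 1/2=838.50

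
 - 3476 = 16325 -19801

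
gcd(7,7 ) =7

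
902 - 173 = 729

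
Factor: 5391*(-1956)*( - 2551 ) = 2^2*3^3*163^1*599^1*2551^1 = 26899774596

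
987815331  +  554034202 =1541849533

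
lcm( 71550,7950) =71550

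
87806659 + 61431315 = 149237974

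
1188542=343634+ 844908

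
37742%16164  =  5414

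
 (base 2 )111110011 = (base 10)499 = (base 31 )G3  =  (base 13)2c5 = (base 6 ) 2151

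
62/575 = 62/575 = 0.11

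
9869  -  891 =8978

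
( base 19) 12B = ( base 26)FK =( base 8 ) 632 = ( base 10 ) 410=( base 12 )2a2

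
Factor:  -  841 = -29^2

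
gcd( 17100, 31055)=5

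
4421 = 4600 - 179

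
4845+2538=7383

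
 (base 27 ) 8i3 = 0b1100010110001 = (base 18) 1193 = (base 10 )6321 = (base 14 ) 2437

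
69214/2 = 34607 = 34607.00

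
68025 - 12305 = 55720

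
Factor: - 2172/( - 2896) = 3/4 = 2^( - 2)*3^1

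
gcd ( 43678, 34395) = 1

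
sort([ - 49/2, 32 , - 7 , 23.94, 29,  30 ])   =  [ - 49/2, - 7, 23.94, 29,30,32 ] 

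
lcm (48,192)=192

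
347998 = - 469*( - 742 ) 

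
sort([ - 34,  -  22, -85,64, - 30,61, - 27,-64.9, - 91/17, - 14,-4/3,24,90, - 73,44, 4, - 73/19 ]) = [ - 85, - 73, -64.9, - 34,-30, - 27,-22, - 14, - 91/17, - 73/19,-4/3,4 , 24, 44,61, 64, 90] 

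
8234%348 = 230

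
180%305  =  180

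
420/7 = 60 = 60.00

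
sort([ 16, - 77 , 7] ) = [ - 77, 7, 16]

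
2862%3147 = 2862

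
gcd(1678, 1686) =2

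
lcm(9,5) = 45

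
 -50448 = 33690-84138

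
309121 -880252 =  - 571131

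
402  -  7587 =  - 7185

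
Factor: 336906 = 2^1*3^3*17^1*367^1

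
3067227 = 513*5979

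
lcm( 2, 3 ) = 6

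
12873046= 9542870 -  - 3330176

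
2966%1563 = 1403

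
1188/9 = 132 = 132.00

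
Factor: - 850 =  - 2^1*5^2*17^1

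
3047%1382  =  283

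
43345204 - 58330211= -14985007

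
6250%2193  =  1864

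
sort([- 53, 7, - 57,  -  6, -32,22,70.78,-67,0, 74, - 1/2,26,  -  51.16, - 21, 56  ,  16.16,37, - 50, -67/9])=[ - 67, - 57,  -  53, - 51.16,  -  50, - 32 ,-21, - 67/9 ,- 6, - 1/2,0,7,16.16,  22,26,37,  56, 70.78,74]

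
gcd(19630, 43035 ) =755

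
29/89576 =29/89576 = 0.00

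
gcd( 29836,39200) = 4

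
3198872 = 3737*856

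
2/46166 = 1/23083 = 0.00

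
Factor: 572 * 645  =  2^2*3^1*5^1*11^1*13^1*43^1 = 368940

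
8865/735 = 12 + 3/49 = 12.06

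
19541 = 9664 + 9877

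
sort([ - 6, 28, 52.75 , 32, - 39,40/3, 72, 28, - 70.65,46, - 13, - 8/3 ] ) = [-70.65,- 39, - 13, - 6, - 8/3,40/3,28,  28,  32,46, 52.75,  72]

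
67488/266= 1776/7= 253.71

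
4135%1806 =523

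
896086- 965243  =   -69157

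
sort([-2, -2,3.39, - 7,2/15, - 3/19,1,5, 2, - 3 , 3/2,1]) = [ - 7,-3,-2 , - 2, -3/19, 2/15,1, 1, 3/2, 2,  3.39, 5 ] 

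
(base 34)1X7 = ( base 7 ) 6443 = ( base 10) 2285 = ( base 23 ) 478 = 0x8ed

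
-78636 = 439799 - 518435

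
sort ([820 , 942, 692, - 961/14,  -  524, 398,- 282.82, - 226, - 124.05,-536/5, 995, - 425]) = [-524, - 425,-282.82,-226 ,  -  124.05, -536/5,  -  961/14, 398, 692, 820,  942, 995 ]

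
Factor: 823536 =2^4*3^2*7^1*19^1*43^1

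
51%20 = 11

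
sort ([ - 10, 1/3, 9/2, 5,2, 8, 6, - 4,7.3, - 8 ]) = [ - 10,- 8, - 4, 1/3,2, 9/2,  5,  6, 7.3, 8 ]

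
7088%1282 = 678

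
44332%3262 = 1926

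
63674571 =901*70671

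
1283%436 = 411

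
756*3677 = 2779812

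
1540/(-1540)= - 1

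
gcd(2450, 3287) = 1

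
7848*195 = 1530360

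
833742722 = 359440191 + 474302531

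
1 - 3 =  - 2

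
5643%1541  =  1020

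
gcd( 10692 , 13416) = 12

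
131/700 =131/700 = 0.19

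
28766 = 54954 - 26188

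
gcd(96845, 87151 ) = 1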